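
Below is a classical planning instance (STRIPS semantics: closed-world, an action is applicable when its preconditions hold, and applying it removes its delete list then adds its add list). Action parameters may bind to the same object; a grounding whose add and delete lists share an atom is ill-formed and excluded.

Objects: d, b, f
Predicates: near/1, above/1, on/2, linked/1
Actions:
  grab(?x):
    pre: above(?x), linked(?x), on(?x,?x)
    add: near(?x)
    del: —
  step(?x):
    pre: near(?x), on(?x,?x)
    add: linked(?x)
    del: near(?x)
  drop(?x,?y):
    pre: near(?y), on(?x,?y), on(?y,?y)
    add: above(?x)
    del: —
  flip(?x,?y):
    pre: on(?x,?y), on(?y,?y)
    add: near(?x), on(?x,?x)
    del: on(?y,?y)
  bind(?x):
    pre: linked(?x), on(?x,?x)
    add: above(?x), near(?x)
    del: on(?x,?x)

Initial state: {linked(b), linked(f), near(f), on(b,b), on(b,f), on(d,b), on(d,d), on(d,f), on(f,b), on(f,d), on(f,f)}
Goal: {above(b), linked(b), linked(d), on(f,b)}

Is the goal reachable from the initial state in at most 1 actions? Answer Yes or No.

1. drop(b,f)  →  {above(b), linked(b), linked(f), near(f), on(b,b), on(b,f), on(d,b), on(d,d), on(d,f), on(f,b), on(f,d), on(f,f)}
2. flip(d,b)  →  {above(b), linked(b), linked(f), near(d), near(f), on(b,f), on(d,b), on(d,d), on(d,f), on(f,b), on(f,d), on(f,f)}
3. step(d)  →  {above(b), linked(b), linked(d), linked(f), near(f), on(b,f), on(d,b), on(d,d), on(d,f), on(f,b), on(f,d), on(f,f)}
optimal plan length = 3; 3 > 1

No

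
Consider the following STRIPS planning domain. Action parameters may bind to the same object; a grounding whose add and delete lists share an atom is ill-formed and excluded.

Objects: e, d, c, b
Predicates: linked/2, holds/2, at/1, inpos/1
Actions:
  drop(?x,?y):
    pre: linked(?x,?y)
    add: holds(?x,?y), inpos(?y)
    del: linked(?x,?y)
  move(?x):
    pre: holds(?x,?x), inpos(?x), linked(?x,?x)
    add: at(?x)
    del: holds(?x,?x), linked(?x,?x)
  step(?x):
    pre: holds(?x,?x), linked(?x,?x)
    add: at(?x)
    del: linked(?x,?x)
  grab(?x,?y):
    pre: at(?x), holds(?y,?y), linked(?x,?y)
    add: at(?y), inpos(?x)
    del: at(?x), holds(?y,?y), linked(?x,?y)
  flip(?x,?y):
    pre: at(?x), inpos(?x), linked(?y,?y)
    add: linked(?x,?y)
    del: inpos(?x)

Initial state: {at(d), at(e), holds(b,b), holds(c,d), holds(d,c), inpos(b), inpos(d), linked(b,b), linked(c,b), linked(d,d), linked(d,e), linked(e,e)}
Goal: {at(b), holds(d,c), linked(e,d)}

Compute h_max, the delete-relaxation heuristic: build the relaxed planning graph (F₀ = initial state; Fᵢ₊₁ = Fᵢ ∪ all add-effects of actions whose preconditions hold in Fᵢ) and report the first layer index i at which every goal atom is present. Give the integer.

2

F0 = init (12 atoms)
F1 = F0 ∪ {at(b), holds(c,b), holds(d,d), holds(d,e), holds(e,e), inpos(e), linked(d,b)}  (19 atoms)
F2 = F1 ∪ {holds(d,b), linked(b,d), linked(b,e), linked(e,b), linked(e,d)}  (24 atoms)
goal ⊆ F2  ⇒  h_max = 2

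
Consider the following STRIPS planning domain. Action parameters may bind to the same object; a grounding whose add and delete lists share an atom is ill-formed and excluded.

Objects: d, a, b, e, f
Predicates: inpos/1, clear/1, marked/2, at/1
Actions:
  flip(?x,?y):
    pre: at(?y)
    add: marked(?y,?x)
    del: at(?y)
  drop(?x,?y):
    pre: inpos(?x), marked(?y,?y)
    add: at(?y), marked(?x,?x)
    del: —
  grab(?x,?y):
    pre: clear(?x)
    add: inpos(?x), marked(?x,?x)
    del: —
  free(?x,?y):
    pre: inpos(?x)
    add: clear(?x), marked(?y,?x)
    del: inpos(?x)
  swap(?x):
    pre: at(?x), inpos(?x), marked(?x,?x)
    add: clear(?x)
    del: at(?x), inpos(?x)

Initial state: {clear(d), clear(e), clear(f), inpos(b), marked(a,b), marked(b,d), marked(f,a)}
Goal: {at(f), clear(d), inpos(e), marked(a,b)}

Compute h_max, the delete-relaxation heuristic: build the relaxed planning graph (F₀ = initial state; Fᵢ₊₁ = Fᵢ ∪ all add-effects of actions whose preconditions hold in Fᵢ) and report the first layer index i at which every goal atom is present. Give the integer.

F0 = init (7 atoms)
F1 = F0 ∪ {clear(b), inpos(d), inpos(e), inpos(f), marked(b,b), marked(d,b), marked(d,d), marked(e,b), marked(e,e), marked(f,b), marked(f,f)}  (18 atoms)
F2 = F1 ∪ {at(b), at(d), at(e), at(f), marked(a,d), marked(a,e), marked(a,f), marked(b,e), marked(b,f), marked(d,e), marked(d,f), marked(e,d), marked(e,f), marked(f,d), marked(f,e)}  (33 atoms)
goal ⊆ F2  ⇒  h_max = 2

2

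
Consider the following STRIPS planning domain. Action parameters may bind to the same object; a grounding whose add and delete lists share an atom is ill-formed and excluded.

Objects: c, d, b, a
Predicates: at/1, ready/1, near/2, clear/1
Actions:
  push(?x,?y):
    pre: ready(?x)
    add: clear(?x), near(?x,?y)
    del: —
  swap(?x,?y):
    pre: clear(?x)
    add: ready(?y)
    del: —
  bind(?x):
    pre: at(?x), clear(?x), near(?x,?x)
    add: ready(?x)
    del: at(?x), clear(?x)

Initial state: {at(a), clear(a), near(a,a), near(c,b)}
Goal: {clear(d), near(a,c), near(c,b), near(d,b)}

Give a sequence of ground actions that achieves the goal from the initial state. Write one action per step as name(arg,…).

1. swap(a,d)  →  {at(a), clear(a), near(a,a), near(c,b), ready(d)}
2. push(d,b)  →  {at(a), clear(a), clear(d), near(a,a), near(c,b), near(d,b), ready(d)}
3. swap(d,a)  →  {at(a), clear(a), clear(d), near(a,a), near(c,b), near(d,b), ready(a), ready(d)}
4. push(a,c)  →  {at(a), clear(a), clear(d), near(a,a), near(a,c), near(c,b), near(d,b), ready(a), ready(d)}

swap(a,d); push(d,b); swap(d,a); push(a,c)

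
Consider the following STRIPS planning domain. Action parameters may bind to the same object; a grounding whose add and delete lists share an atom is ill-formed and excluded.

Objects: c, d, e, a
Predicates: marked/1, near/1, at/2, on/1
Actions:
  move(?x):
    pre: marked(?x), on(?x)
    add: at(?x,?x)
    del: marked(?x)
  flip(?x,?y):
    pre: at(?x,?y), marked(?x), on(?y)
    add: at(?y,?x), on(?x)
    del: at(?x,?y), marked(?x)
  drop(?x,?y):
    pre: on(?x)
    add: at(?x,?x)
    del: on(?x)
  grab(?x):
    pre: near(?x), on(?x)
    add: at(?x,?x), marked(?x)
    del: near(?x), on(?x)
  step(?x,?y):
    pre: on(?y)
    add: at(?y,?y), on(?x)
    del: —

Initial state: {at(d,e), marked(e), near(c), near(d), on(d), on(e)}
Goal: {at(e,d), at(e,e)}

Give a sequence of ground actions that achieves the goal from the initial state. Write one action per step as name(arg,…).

move(e); grab(d); flip(d,e)

1. move(e)  →  {at(d,e), at(e,e), near(c), near(d), on(d), on(e)}
2. grab(d)  →  {at(d,d), at(d,e), at(e,e), marked(d), near(c), on(e)}
3. flip(d,e)  →  {at(d,d), at(e,d), at(e,e), near(c), on(d), on(e)}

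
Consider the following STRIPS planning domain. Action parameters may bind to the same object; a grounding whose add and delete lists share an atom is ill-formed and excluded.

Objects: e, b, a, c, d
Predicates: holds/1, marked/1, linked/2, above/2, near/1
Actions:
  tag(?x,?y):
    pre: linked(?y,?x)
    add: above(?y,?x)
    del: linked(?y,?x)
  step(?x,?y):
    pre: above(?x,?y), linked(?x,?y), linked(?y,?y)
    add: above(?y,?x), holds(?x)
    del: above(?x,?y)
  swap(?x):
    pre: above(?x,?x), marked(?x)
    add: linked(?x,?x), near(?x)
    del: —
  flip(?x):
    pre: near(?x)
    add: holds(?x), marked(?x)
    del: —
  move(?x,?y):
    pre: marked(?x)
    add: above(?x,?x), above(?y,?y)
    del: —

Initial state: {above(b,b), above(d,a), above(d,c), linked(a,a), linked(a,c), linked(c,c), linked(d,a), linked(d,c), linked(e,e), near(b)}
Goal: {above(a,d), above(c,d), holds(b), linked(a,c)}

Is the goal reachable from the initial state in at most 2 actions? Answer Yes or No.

1. step(d,a)  →  {above(a,d), above(b,b), above(d,c), holds(d), linked(a,a), linked(a,c), linked(c,c), linked(d,a), linked(d,c), linked(e,e), near(b)}
2. step(d,c)  →  {above(a,d), above(b,b), above(c,d), holds(d), linked(a,a), linked(a,c), linked(c,c), linked(d,a), linked(d,c), linked(e,e), near(b)}
3. flip(b)  →  {above(a,d), above(b,b), above(c,d), holds(b), holds(d), linked(a,a), linked(a,c), linked(c,c), linked(d,a), linked(d,c), linked(e,e), marked(b), near(b)}
optimal plan length = 3; 3 > 2

No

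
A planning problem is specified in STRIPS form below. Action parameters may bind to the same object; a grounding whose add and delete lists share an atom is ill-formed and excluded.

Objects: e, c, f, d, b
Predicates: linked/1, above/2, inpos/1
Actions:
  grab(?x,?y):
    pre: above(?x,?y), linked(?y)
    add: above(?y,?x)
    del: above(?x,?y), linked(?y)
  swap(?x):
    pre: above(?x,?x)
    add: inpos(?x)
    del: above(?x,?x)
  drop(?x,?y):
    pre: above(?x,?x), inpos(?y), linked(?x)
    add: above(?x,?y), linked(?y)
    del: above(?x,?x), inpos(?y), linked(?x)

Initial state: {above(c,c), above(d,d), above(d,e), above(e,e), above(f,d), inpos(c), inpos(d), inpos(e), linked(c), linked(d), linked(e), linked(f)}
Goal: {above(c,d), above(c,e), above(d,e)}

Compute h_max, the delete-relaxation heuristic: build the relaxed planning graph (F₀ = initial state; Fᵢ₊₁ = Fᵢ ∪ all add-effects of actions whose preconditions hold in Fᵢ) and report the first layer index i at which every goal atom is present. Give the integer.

1

F0 = init (12 atoms)
F1 = F0 ∪ {above(c,d), above(c,e), above(d,c), above(d,f), above(e,c), above(e,d)}  (18 atoms)
goal ⊆ F1  ⇒  h_max = 1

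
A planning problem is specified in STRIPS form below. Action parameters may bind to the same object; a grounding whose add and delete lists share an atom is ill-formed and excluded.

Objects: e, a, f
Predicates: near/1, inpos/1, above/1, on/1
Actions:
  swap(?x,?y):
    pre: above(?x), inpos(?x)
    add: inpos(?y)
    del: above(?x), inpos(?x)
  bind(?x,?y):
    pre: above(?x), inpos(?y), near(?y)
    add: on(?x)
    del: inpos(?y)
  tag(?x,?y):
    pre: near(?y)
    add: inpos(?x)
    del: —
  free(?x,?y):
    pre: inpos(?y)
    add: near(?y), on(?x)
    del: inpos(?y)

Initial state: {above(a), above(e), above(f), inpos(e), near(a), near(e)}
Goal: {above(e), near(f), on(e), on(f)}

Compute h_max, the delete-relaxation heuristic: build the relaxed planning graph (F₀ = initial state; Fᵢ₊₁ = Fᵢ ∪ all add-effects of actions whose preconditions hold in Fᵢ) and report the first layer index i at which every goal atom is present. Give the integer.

2

F0 = init (6 atoms)
F1 = F0 ∪ {inpos(a), inpos(f), on(a), on(e), on(f)}  (11 atoms)
F2 = F1 ∪ {near(f)}  (12 atoms)
goal ⊆ F2  ⇒  h_max = 2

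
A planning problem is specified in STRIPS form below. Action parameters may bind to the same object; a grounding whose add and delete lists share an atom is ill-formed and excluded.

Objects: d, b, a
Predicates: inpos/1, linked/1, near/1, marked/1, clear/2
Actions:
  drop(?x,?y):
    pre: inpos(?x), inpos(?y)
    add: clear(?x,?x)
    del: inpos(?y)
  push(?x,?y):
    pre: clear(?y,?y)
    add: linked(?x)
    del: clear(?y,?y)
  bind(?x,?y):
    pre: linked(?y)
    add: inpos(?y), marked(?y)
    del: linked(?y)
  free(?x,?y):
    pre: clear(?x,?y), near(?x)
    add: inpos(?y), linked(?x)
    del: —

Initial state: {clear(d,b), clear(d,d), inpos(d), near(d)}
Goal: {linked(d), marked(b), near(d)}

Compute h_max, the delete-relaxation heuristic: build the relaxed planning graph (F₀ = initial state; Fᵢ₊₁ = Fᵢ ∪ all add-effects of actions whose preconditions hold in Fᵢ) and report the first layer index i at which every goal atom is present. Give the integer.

F0 = init (4 atoms)
F1 = F0 ∪ {inpos(b), linked(a), linked(b), linked(d)}  (8 atoms)
F2 = F1 ∪ {clear(b,b), inpos(a), marked(a), marked(b), marked(d)}  (13 atoms)
goal ⊆ F2  ⇒  h_max = 2

2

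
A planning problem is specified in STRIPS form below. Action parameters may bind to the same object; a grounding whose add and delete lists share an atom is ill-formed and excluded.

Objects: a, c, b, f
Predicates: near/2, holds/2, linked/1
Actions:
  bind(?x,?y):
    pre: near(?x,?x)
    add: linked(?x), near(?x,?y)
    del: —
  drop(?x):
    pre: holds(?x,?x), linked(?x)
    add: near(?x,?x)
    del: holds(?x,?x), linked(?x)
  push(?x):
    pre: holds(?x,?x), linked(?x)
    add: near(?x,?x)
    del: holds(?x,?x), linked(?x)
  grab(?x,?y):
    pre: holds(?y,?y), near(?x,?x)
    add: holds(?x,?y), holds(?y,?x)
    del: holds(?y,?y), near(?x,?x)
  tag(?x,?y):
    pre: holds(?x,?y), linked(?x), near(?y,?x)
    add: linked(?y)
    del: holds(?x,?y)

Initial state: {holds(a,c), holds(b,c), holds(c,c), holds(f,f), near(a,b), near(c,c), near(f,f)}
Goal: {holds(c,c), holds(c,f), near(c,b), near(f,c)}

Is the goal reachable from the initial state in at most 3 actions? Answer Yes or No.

1. bind(c,b)  →  {holds(a,c), holds(b,c), holds(c,c), holds(f,f), linked(c), near(a,b), near(c,b), near(c,c), near(f,f)}
2. bind(f,c)  →  {holds(a,c), holds(b,c), holds(c,c), holds(f,f), linked(c), linked(f), near(a,b), near(c,b), near(c,c), near(f,c), near(f,f)}
3. grab(c,f)  →  {holds(a,c), holds(b,c), holds(c,c), holds(c,f), holds(f,c), linked(c), linked(f), near(a,b), near(c,b), near(f,c), near(f,f)}
optimal plan length = 3; 3 ≤ 3

Yes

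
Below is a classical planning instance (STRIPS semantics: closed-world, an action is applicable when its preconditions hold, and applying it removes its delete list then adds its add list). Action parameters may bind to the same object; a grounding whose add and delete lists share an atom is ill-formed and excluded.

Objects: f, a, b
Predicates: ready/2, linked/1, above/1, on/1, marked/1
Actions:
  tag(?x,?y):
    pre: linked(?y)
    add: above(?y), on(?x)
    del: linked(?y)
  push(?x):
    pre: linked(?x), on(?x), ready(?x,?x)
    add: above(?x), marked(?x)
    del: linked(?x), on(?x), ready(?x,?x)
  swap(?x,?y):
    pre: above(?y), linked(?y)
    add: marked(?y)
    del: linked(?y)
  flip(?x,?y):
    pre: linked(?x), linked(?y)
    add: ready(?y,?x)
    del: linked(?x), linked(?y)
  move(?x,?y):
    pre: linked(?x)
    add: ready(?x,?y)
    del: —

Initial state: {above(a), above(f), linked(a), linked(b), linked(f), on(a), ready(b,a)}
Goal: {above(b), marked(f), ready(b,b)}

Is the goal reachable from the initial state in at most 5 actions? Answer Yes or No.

Yes

1. swap(f,f)  →  {above(a), above(f), linked(a), linked(b), marked(f), on(a), ready(b,a)}
2. move(b,b)  →  {above(a), above(f), linked(a), linked(b), marked(f), on(a), ready(b,a), ready(b,b)}
3. tag(f,b)  →  {above(a), above(b), above(f), linked(a), marked(f), on(a), on(f), ready(b,a), ready(b,b)}
optimal plan length = 3; 3 ≤ 5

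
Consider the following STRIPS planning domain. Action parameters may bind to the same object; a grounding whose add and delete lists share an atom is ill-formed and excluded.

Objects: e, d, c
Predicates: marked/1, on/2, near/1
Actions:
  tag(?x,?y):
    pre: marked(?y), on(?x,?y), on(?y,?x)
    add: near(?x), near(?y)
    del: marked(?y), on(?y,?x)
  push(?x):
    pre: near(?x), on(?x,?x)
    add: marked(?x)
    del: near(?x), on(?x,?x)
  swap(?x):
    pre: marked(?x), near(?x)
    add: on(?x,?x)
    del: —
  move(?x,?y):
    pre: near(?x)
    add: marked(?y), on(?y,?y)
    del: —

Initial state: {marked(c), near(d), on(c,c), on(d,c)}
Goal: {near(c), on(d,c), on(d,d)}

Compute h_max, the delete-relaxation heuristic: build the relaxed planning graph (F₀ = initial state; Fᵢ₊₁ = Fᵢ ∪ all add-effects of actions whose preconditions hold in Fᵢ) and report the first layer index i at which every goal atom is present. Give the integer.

1

F0 = init (4 atoms)
F1 = F0 ∪ {marked(d), marked(e), near(c), on(d,d), on(e,e)}  (9 atoms)
goal ⊆ F1  ⇒  h_max = 1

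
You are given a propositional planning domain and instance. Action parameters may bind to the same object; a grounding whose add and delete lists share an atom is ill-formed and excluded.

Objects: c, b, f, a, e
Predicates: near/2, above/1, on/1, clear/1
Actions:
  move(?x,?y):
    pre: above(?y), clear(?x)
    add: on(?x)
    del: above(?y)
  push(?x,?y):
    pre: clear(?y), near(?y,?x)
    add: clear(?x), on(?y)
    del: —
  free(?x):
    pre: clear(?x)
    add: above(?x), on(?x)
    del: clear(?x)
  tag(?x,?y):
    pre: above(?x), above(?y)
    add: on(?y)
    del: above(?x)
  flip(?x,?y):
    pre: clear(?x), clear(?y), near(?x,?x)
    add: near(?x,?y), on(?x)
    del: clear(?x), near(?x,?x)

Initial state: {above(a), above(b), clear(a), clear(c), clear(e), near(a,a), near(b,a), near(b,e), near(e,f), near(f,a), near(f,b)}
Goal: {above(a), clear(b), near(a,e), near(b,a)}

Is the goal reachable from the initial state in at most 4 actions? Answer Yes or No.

1. push(f,e)  →  {above(a), above(b), clear(a), clear(c), clear(e), clear(f), near(a,a), near(b,a), near(b,e), near(e,f), near(f,a), near(f,b), on(e)}
2. push(b,f)  →  {above(a), above(b), clear(a), clear(b), clear(c), clear(e), clear(f), near(a,a), near(b,a), near(b,e), near(e,f), near(f,a), near(f,b), on(e), on(f)}
3. flip(a,e)  →  {above(a), above(b), clear(b), clear(c), clear(e), clear(f), near(a,e), near(b,a), near(b,e), near(e,f), near(f,a), near(f,b), on(a), on(e), on(f)}
optimal plan length = 3; 3 ≤ 4

Yes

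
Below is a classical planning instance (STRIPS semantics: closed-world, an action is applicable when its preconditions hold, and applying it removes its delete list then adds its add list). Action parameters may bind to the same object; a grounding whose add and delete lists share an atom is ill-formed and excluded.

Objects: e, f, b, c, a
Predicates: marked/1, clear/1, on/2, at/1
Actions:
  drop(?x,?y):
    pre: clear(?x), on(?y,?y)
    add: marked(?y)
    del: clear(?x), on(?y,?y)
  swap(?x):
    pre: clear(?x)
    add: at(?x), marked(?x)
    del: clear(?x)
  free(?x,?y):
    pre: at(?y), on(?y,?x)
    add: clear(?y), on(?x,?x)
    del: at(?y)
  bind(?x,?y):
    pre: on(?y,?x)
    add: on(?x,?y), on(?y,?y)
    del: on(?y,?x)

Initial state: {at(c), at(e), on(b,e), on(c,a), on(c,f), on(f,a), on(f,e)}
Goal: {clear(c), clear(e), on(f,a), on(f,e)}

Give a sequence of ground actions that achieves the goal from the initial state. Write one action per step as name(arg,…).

1. free(f,c)  →  {at(e), clear(c), on(b,e), on(c,a), on(c,f), on(f,a), on(f,e), on(f,f)}
2. bind(e,b)  →  {at(e), clear(c), on(b,b), on(c,a), on(c,f), on(e,b), on(f,a), on(f,e), on(f,f)}
3. free(b,e)  →  {clear(c), clear(e), on(b,b), on(c,a), on(c,f), on(e,b), on(f,a), on(f,e), on(f,f)}

free(f,c); bind(e,b); free(b,e)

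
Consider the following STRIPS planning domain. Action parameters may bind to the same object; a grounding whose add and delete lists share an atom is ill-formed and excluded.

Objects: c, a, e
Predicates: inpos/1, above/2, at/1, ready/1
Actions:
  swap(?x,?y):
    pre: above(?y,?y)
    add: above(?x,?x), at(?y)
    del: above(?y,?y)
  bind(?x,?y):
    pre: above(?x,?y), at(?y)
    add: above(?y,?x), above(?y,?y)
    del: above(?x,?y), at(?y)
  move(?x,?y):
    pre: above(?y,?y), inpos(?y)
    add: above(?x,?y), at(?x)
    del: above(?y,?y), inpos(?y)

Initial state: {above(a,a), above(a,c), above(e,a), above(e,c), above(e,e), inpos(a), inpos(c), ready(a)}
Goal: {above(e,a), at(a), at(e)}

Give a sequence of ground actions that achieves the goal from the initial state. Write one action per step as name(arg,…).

1. swap(c,a)  →  {above(a,c), above(c,c), above(e,a), above(e,c), above(e,e), at(a), inpos(a), inpos(c), ready(a)}
2. swap(c,e)  →  {above(a,c), above(c,c), above(e,a), above(e,c), at(a), at(e), inpos(a), inpos(c), ready(a)}

swap(c,a); swap(c,e)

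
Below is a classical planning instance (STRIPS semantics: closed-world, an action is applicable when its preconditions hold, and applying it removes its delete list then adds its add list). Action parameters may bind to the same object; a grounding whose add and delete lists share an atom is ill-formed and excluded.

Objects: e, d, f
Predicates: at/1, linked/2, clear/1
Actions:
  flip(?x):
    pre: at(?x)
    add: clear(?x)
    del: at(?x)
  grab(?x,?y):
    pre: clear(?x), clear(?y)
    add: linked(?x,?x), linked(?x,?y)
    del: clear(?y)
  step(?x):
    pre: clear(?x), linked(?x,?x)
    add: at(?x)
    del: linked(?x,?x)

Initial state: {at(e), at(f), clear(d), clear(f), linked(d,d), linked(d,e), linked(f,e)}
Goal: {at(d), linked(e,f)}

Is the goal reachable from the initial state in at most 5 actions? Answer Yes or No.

Yes

1. flip(e)  →  {at(f), clear(d), clear(e), clear(f), linked(d,d), linked(d,e), linked(f,e)}
2. grab(e,f)  →  {at(f), clear(d), clear(e), linked(d,d), linked(d,e), linked(e,e), linked(e,f), linked(f,e)}
3. step(d)  →  {at(d), at(f), clear(d), clear(e), linked(d,e), linked(e,e), linked(e,f), linked(f,e)}
optimal plan length = 3; 3 ≤ 5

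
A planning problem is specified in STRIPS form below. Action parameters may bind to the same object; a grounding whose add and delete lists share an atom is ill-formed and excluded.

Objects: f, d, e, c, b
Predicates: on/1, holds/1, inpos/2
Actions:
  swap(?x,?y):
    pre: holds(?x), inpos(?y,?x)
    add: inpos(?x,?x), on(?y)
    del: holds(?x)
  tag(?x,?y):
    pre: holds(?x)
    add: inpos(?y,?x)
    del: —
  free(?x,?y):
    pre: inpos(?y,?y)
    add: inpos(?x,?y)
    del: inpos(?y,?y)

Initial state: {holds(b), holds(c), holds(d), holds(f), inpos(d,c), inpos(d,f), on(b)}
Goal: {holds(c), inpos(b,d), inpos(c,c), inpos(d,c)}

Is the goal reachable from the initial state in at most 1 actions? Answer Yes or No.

No

1. tag(d,b)  →  {holds(b), holds(c), holds(d), holds(f), inpos(b,d), inpos(d,c), inpos(d,f), on(b)}
2. tag(c,c)  →  {holds(b), holds(c), holds(d), holds(f), inpos(b,d), inpos(c,c), inpos(d,c), inpos(d,f), on(b)}
optimal plan length = 2; 2 > 1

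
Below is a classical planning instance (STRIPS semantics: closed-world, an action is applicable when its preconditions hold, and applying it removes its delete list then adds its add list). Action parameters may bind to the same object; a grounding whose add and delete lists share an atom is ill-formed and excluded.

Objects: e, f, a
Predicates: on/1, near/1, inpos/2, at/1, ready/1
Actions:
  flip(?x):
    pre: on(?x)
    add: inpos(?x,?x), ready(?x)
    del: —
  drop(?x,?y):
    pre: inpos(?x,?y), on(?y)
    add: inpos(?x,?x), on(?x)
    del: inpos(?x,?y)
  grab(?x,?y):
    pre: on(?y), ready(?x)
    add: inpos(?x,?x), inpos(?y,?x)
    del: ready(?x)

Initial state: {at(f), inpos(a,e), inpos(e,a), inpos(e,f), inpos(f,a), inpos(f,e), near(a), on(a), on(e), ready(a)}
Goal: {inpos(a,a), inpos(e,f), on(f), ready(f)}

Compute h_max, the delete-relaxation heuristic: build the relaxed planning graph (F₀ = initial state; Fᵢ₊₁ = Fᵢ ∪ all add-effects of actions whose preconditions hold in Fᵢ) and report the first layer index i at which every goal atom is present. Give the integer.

2

F0 = init (10 atoms)
F1 = F0 ∪ {inpos(a,a), inpos(e,e), inpos(f,f), on(f), ready(e)}  (15 atoms)
F2 = F1 ∪ {ready(f)}  (16 atoms)
goal ⊆ F2  ⇒  h_max = 2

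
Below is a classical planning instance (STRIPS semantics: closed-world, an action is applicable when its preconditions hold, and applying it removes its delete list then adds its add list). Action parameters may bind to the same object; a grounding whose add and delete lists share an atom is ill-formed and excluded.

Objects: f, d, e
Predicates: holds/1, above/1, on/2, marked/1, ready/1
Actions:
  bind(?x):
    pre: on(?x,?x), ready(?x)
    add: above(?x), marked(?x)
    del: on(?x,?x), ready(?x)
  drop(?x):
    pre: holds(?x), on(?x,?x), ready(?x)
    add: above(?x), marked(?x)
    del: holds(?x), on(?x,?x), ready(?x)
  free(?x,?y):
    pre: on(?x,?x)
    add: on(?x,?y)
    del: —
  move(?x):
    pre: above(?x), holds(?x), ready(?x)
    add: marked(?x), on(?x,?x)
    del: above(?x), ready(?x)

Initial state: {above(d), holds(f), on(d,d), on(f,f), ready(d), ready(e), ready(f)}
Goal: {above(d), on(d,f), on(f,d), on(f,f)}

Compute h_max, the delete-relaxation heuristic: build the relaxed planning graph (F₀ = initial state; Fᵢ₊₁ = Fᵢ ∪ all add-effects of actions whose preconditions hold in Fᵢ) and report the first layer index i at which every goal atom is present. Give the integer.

F0 = init (7 atoms)
F1 = F0 ∪ {above(f), marked(d), marked(f), on(d,e), on(d,f), on(f,d), on(f,e)}  (14 atoms)
goal ⊆ F1  ⇒  h_max = 1

1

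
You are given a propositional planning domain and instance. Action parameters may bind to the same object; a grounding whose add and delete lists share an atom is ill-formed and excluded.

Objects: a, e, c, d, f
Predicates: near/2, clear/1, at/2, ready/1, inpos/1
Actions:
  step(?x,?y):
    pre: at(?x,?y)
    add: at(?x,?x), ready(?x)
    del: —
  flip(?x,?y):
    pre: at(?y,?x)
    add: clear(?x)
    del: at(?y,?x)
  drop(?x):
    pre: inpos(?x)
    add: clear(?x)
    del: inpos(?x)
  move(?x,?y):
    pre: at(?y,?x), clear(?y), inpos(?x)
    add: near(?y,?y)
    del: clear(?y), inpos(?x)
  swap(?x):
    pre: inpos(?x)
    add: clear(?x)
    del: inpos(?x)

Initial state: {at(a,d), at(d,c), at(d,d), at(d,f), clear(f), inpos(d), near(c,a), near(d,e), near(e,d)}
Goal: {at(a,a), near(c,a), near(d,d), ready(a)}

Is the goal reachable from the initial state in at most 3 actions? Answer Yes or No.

1. step(a,d)  →  {at(a,a), at(a,d), at(d,c), at(d,d), at(d,f), clear(f), inpos(d), near(c,a), near(d,e), near(e,d), ready(a)}
2. flip(d,a)  →  {at(a,a), at(d,c), at(d,d), at(d,f), clear(d), clear(f), inpos(d), near(c,a), near(d,e), near(e,d), ready(a)}
3. move(d,d)  →  {at(a,a), at(d,c), at(d,d), at(d,f), clear(f), near(c,a), near(d,d), near(d,e), near(e,d), ready(a)}
optimal plan length = 3; 3 ≤ 3

Yes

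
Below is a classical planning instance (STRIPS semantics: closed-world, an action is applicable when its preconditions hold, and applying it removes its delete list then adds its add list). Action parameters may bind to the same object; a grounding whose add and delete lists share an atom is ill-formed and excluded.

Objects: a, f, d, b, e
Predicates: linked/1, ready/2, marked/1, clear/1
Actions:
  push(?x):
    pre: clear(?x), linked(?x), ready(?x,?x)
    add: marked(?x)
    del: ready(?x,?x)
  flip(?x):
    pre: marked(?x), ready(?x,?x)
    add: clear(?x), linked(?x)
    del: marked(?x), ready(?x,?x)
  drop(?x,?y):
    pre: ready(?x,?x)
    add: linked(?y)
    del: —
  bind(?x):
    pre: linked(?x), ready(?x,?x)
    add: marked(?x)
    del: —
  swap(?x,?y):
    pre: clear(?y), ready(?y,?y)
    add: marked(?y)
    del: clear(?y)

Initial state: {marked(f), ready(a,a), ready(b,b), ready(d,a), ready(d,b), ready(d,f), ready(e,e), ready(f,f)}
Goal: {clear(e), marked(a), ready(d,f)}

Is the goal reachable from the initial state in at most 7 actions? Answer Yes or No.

1. drop(a,a)  →  {linked(a), marked(f), ready(a,a), ready(b,b), ready(d,a), ready(d,b), ready(d,f), ready(e,e), ready(f,f)}
2. drop(a,e)  →  {linked(a), linked(e), marked(f), ready(a,a), ready(b,b), ready(d,a), ready(d,b), ready(d,f), ready(e,e), ready(f,f)}
3. bind(a)  →  {linked(a), linked(e), marked(a), marked(f), ready(a,a), ready(b,b), ready(d,a), ready(d,b), ready(d,f), ready(e,e), ready(f,f)}
4. bind(e)  →  {linked(a), linked(e), marked(a), marked(e), marked(f), ready(a,a), ready(b,b), ready(d,a), ready(d,b), ready(d,f), ready(e,e), ready(f,f)}
5. flip(e)  →  {clear(e), linked(a), linked(e), marked(a), marked(f), ready(a,a), ready(b,b), ready(d,a), ready(d,b), ready(d,f), ready(f,f)}
optimal plan length = 5; 5 ≤ 7

Yes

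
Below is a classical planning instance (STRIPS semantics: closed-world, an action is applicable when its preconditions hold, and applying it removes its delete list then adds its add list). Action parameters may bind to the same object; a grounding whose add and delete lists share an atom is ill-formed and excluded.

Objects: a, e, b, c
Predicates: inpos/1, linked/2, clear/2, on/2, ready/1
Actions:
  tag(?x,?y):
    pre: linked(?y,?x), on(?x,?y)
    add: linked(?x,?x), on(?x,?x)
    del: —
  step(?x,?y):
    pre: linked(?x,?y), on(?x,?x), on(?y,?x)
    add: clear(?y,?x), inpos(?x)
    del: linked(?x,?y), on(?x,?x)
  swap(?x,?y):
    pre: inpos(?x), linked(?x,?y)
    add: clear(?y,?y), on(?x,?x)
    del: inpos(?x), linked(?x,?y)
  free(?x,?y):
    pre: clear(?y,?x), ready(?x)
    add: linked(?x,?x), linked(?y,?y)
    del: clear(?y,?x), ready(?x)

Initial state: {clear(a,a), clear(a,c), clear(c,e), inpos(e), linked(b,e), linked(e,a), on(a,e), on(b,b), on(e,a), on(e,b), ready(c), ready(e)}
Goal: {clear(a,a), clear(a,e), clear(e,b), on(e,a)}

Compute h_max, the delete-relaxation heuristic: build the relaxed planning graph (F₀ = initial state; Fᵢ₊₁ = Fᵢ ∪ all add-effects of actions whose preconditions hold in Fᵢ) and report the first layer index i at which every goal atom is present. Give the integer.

2

F0 = init (12 atoms)
F1 = F0 ∪ {clear(e,b), inpos(b), linked(a,a), linked(c,c), linked(e,e), on(a,a), on(e,e)}  (19 atoms)
F2 = F1 ∪ {clear(a,e), clear(e,e), inpos(a)}  (22 atoms)
goal ⊆ F2  ⇒  h_max = 2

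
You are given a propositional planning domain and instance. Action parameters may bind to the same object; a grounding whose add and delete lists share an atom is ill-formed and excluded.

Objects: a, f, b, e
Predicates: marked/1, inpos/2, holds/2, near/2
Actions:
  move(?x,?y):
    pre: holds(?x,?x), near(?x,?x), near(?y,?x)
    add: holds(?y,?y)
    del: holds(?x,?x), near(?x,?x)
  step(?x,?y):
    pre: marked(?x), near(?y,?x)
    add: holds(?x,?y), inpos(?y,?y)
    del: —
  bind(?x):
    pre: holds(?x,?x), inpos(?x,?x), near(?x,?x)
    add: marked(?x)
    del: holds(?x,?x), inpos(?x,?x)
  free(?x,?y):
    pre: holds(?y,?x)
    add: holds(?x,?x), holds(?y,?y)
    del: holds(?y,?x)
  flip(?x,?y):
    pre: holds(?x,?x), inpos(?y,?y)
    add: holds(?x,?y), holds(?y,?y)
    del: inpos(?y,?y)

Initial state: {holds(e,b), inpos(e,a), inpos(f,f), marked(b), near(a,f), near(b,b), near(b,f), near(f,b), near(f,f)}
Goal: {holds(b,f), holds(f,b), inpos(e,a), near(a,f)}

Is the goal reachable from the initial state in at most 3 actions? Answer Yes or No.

Yes

1. step(b,b)  →  {holds(b,b), holds(e,b), inpos(b,b), inpos(e,a), inpos(f,f), marked(b), near(a,f), near(b,b), near(b,f), near(f,b), near(f,f)}
2. flip(b,f)  →  {holds(b,b), holds(b,f), holds(e,b), holds(f,f), inpos(b,b), inpos(e,a), marked(b), near(a,f), near(b,b), near(b,f), near(f,b), near(f,f)}
3. flip(f,b)  →  {holds(b,b), holds(b,f), holds(e,b), holds(f,b), holds(f,f), inpos(e,a), marked(b), near(a,f), near(b,b), near(b,f), near(f,b), near(f,f)}
optimal plan length = 3; 3 ≤ 3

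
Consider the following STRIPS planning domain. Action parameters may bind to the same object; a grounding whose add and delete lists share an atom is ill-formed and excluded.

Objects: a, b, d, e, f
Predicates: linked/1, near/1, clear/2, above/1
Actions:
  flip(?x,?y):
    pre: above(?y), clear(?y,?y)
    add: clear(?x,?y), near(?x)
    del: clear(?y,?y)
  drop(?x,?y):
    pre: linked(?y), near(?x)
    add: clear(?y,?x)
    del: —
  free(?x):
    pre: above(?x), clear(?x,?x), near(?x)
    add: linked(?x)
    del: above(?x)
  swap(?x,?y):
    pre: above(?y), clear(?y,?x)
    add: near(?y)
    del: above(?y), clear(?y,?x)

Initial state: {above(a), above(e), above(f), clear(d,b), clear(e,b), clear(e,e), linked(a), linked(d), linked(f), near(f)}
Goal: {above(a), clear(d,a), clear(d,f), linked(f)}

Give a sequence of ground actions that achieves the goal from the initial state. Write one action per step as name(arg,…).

flip(a,e); drop(a,d); drop(f,d)

1. flip(a,e)  →  {above(a), above(e), above(f), clear(a,e), clear(d,b), clear(e,b), linked(a), linked(d), linked(f), near(a), near(f)}
2. drop(a,d)  →  {above(a), above(e), above(f), clear(a,e), clear(d,a), clear(d,b), clear(e,b), linked(a), linked(d), linked(f), near(a), near(f)}
3. drop(f,d)  →  {above(a), above(e), above(f), clear(a,e), clear(d,a), clear(d,b), clear(d,f), clear(e,b), linked(a), linked(d), linked(f), near(a), near(f)}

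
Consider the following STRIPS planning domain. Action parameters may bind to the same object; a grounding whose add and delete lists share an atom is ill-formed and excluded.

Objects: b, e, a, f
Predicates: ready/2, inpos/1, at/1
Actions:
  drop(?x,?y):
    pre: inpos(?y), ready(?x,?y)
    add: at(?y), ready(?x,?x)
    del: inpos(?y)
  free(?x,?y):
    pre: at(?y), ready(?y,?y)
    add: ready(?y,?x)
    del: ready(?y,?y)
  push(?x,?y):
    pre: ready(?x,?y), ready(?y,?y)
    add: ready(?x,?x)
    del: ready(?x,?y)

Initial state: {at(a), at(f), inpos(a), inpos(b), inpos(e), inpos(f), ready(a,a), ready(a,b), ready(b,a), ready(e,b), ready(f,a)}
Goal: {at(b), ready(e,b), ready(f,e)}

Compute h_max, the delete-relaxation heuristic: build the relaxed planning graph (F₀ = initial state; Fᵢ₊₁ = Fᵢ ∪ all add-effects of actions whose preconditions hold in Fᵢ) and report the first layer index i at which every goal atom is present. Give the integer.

2

F0 = init (11 atoms)
F1 = F0 ∪ {at(b), ready(a,e), ready(a,f), ready(b,b), ready(e,e), ready(f,f)}  (17 atoms)
F2 = F1 ∪ {at(e), ready(b,e), ready(b,f), ready(f,b), ready(f,e)}  (22 atoms)
goal ⊆ F2  ⇒  h_max = 2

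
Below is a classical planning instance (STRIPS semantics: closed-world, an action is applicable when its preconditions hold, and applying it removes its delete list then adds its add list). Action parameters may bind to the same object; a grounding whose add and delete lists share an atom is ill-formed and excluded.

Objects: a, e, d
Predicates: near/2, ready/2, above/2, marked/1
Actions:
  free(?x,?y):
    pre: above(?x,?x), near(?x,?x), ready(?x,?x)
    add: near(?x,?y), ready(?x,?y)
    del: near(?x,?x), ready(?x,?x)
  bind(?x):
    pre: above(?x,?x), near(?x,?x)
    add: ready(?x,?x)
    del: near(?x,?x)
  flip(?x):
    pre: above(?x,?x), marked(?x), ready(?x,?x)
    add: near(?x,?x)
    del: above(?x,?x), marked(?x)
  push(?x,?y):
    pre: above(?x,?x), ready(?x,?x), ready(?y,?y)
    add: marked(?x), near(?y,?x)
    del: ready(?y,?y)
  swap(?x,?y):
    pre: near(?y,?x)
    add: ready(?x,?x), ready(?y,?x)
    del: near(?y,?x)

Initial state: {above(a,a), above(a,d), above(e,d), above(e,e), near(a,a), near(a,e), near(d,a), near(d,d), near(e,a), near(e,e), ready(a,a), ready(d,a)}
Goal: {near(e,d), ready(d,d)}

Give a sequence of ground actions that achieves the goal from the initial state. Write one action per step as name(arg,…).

swap(e,a); free(e,d); swap(d,d)

1. swap(e,a)  →  {above(a,a), above(a,d), above(e,d), above(e,e), near(a,a), near(d,a), near(d,d), near(e,a), near(e,e), ready(a,a), ready(a,e), ready(d,a), ready(e,e)}
2. free(e,d)  →  {above(a,a), above(a,d), above(e,d), above(e,e), near(a,a), near(d,a), near(d,d), near(e,a), near(e,d), ready(a,a), ready(a,e), ready(d,a), ready(e,d)}
3. swap(d,d)  →  {above(a,a), above(a,d), above(e,d), above(e,e), near(a,a), near(d,a), near(e,a), near(e,d), ready(a,a), ready(a,e), ready(d,a), ready(d,d), ready(e,d)}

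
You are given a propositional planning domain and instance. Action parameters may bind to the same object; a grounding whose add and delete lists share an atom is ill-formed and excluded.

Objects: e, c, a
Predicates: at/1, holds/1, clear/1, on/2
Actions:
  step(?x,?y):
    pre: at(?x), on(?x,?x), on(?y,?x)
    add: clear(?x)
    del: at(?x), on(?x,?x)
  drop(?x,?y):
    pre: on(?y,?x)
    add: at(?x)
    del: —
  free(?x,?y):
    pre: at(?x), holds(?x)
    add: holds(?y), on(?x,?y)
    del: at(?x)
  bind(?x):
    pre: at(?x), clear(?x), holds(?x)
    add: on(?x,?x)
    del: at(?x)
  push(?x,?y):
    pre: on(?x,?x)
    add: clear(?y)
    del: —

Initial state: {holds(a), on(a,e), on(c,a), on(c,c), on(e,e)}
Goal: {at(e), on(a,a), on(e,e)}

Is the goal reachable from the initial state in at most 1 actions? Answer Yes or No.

1. drop(e,e)  →  {at(e), holds(a), on(a,e), on(c,a), on(c,c), on(e,e)}
2. drop(a,c)  →  {at(a), at(e), holds(a), on(a,e), on(c,a), on(c,c), on(e,e)}
3. free(a,a)  →  {at(e), holds(a), on(a,a), on(a,e), on(c,a), on(c,c), on(e,e)}
optimal plan length = 3; 3 > 1

No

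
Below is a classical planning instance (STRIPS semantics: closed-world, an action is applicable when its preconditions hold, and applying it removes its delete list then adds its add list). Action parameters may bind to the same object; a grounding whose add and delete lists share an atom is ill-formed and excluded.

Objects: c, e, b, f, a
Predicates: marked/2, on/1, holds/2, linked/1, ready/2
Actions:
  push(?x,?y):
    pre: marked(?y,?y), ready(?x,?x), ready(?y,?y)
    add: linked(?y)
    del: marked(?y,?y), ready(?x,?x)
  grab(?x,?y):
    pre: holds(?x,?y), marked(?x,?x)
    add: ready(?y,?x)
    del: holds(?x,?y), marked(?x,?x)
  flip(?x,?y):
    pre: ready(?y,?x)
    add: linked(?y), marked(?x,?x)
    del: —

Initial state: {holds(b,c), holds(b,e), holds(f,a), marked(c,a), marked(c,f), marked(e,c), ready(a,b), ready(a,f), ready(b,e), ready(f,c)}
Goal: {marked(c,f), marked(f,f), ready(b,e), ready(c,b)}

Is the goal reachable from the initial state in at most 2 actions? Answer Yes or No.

1. flip(b,a)  →  {holds(b,c), holds(b,e), holds(f,a), linked(a), marked(b,b), marked(c,a), marked(c,f), marked(e,c), ready(a,b), ready(a,f), ready(b,e), ready(f,c)}
2. grab(b,c)  →  {holds(b,e), holds(f,a), linked(a), marked(c,a), marked(c,f), marked(e,c), ready(a,b), ready(a,f), ready(b,e), ready(c,b), ready(f,c)}
3. flip(f,a)  →  {holds(b,e), holds(f,a), linked(a), marked(c,a), marked(c,f), marked(e,c), marked(f,f), ready(a,b), ready(a,f), ready(b,e), ready(c,b), ready(f,c)}
optimal plan length = 3; 3 > 2

No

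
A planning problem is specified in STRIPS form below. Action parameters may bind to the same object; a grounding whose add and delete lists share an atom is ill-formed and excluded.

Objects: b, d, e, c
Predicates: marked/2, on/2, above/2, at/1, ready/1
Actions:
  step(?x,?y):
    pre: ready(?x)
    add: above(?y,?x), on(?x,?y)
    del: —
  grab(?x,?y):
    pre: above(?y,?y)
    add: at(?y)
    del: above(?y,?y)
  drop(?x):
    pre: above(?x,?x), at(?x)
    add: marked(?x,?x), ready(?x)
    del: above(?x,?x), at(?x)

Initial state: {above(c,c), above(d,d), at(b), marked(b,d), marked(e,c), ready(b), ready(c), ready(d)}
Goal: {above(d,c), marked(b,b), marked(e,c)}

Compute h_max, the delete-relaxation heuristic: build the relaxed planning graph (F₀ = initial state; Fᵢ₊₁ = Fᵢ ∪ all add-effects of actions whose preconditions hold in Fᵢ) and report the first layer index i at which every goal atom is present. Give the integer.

2

F0 = init (8 atoms)
F1 = F0 ∪ {above(b,b), above(b,c), above(b,d), above(c,b), above(c,d), above(d,b), above(d,c), above(e,b), above(e,c), above(e,d), at(c), at(d), on(b,b), on(b,c), on(b,d), on(b,e), on(c,b), on(c,c), on(c,d), on(c,e), on(d,b), on(d,c), on(d,d), on(d,e)}  (32 atoms)
F2 = F1 ∪ {marked(b,b), marked(c,c), marked(d,d)}  (35 atoms)
goal ⊆ F2  ⇒  h_max = 2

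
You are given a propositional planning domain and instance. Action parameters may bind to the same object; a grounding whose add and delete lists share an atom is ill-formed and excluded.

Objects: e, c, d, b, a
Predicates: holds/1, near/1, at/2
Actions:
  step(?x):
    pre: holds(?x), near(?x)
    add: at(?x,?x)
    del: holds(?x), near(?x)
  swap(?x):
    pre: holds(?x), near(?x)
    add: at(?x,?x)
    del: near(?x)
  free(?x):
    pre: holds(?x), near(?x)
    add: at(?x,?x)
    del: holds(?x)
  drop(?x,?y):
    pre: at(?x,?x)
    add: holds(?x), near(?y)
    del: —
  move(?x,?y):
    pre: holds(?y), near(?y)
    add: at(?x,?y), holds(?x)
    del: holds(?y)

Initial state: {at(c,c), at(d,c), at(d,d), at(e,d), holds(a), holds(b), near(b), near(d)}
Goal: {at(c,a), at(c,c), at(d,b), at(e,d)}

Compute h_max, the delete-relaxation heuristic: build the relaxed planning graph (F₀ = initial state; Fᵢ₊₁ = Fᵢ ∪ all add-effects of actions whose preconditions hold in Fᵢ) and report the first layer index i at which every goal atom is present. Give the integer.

F0 = init (8 atoms)
F1 = F0 ∪ {at(a,b), at(b,b), at(c,b), at(d,b), at(e,b), holds(c), holds(d), holds(e), near(a), near(c), near(e)}  (19 atoms)
F2 = F1 ∪ {at(a,a), at(a,c), at(a,d), at(a,e), at(b,a), at(b,c), at(b,d), at(b,e), at(c,a), at(c,d), at(c,e), at(d,a), at(d,e), at(e,a), at(e,c), at(e,e)}  (35 atoms)
goal ⊆ F2  ⇒  h_max = 2

2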